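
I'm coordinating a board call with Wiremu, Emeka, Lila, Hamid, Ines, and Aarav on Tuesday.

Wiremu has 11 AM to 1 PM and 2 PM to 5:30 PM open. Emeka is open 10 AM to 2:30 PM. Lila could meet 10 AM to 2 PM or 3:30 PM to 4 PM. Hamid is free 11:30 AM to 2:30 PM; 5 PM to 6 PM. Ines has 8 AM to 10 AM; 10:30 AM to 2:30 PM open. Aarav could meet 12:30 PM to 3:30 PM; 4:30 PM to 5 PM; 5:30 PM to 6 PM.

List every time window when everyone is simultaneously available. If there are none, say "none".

Wiremu ∩ Emeka: 11:00-13:00, 14:00-14:30.
Wiremu ∩ Emeka ∩ Lila: 11:00-13:00.
Wiremu ∩ Emeka ∩ Lila ∩ Hamid: 11:30-13:00.
Wiremu ∩ Emeka ∩ Lila ∩ Hamid ∩ Ines: 11:30-13:00.
Wiremu ∩ Emeka ∩ Lila ∩ Hamid ∩ Ines ∩ Aarav: 12:30-13:00.
So the common availability across everyone is 12:30-13:00.

12:30-13:00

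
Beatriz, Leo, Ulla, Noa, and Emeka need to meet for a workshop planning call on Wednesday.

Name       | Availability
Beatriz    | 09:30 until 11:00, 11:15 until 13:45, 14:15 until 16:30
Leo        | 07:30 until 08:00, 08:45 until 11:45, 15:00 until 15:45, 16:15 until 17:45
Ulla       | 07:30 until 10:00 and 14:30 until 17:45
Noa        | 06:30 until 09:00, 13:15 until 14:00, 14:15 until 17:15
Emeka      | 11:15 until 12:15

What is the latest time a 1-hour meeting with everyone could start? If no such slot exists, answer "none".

Beatriz ∩ Leo: 09:30-11:00, 11:15-11:45, 15:00-15:45, 16:15-16:30.
Beatriz ∩ Leo ∩ Ulla: 09:30-10:00, 15:00-15:45, 16:15-16:30.
Beatriz ∩ Leo ∩ Ulla ∩ Noa: 15:00-15:45, 16:15-16:30.
Beatriz ∩ Leo ∩ Ulla ∩ Noa ∩ Emeka: ∅.
There is no time when everyone is free.
No common window is at least 60 minutes long.

none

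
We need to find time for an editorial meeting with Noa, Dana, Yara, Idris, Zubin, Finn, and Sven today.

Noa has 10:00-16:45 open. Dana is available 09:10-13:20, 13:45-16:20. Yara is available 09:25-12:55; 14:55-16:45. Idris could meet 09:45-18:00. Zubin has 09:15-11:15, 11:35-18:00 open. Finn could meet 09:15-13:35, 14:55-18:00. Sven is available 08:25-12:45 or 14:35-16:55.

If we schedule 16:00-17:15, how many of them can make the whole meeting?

3

Idris, Zubin, and Finn can make the full 16:00-17:15 slot — that's 3.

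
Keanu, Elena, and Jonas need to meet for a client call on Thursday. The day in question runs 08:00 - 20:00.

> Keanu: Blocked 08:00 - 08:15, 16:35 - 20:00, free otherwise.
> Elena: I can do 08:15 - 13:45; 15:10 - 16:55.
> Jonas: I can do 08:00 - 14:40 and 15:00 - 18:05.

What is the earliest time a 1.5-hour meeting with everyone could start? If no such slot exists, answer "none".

Keanu free: 08:15-16:35 (invert busy blocks within the working day).
Elena free: 08:15-13:45, 15:10-16:55.
Jonas free: 08:00-14:40, 15:00-18:05.
Keanu ∩ Elena: 08:15-13:45, 15:10-16:35.
Keanu ∩ Elena ∩ Jonas: 08:15-13:45, 15:10-16:35.
The first common window of at least 90 minutes is 08:15-13:45, so the earliest start is 08:15.

08:15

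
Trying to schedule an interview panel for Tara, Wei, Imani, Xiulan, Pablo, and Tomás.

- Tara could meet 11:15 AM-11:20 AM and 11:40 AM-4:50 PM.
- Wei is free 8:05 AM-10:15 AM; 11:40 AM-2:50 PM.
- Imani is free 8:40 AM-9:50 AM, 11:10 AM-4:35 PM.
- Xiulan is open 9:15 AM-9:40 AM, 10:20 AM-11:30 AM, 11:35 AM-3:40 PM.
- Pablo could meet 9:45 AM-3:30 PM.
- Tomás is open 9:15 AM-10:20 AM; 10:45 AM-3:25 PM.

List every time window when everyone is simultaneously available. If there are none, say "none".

11:40-14:50

Tara ∩ Wei: 11:40-14:50.
Tara ∩ Wei ∩ Imani: 11:40-14:50.
Tara ∩ Wei ∩ Imani ∩ Xiulan: 11:40-14:50.
Tara ∩ Wei ∩ Imani ∩ Xiulan ∩ Pablo: 11:40-14:50.
Tara ∩ Wei ∩ Imani ∩ Xiulan ∩ Pablo ∩ Tomás: 11:40-14:50.
So the common availability across everyone is 11:40-14:50.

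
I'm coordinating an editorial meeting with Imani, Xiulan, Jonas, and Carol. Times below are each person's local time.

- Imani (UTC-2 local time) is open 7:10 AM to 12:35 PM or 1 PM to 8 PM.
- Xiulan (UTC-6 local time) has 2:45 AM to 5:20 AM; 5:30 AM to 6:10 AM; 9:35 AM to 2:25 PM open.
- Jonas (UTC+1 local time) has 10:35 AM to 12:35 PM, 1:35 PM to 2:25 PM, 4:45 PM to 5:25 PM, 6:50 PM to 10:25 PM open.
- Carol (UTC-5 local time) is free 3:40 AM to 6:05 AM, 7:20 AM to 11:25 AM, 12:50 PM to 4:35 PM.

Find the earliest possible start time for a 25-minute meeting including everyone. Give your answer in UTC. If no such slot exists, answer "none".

09:35

Imani in UTC: 09:10-14:35, 15:00-22:00 (add 2h to convert from UTC-2).
Xiulan in UTC: 08:45-11:20, 11:30-12:10, 15:35-20:25 (add 6h to convert from UTC-6).
Jonas in UTC: 09:35-11:35, 12:35-13:25, 15:45-16:25, 17:50-21:25 (subtract 1h to convert from UTC+1).
Carol in UTC: 08:40-11:05, 12:20-16:25, 17:50-21:35 (add 5h to convert from UTC-5).
Imani ∩ Xiulan: 09:10-11:20, 11:30-12:10, 15:35-20:25.
Imani ∩ Xiulan ∩ Jonas: 09:35-11:20, 11:30-11:35, 15:45-16:25, 17:50-20:25.
Imani ∩ Xiulan ∩ Jonas ∩ Carol: 09:35-11:05, 15:45-16:25, 17:50-20:25.
Those are the intersection windows.
The first common window of at least 25 minutes is 09:35-11:05, so the earliest start is 09:35.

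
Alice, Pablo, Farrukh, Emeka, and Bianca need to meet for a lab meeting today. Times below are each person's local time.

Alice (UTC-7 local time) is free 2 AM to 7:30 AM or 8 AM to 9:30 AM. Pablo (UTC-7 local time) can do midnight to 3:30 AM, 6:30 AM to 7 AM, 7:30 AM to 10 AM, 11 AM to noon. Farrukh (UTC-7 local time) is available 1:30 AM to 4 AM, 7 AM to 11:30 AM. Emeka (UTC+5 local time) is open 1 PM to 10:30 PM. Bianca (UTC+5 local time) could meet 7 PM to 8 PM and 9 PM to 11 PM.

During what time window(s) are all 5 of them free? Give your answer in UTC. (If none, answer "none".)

Alice in UTC: 09:00-14:30, 15:00-16:30 (add 7h to convert from UTC-7).
Pablo in UTC: 07:00-10:30, 13:30-14:00, 14:30-17:00, 18:00-19:00 (add 7h to convert from UTC-7).
Farrukh in UTC: 08:30-11:00, 14:00-18:30 (add 7h to convert from UTC-7).
Emeka in UTC: 08:00-17:30 (subtract 5h to convert from UTC+5).
Bianca in UTC: 14:00-15:00, 16:00-18:00 (subtract 5h to convert from UTC+5).
Alice ∩ Pablo: 09:00-10:30, 13:30-14:00, 15:00-16:30.
Alice ∩ Pablo ∩ Farrukh: 09:00-10:30, 15:00-16:30.
Alice ∩ Pablo ∩ Farrukh ∩ Emeka: 09:00-10:30, 15:00-16:30.
Alice ∩ Pablo ∩ Farrukh ∩ Emeka ∩ Bianca: 16:00-16:30.
Those are the intersection windows.

16:00-16:30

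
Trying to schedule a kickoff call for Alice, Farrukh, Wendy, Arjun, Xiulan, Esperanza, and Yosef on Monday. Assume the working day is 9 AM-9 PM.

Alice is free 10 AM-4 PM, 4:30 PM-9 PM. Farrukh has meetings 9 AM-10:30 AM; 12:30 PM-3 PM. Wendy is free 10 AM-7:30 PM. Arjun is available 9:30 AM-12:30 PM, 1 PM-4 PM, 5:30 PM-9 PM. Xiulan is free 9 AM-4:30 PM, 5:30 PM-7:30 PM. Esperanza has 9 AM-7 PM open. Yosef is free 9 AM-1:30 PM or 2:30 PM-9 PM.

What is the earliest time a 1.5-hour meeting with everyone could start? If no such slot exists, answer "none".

10:30

Alice free: 10:00-16:00, 16:30-21:00.
Farrukh free: 10:30-12:30, 15:00-21:00 (invert busy blocks within the working day).
Wendy free: 10:00-19:30.
Arjun free: 09:30-12:30, 13:00-16:00, 17:30-21:00.
Xiulan free: 09:00-16:30, 17:30-19:30.
Esperanza free: 09:00-19:00.
Yosef free: 09:00-13:30, 14:30-21:00.
Alice ∩ Farrukh: 10:30-12:30, 15:00-16:00, 16:30-21:00.
Alice ∩ Farrukh ∩ Wendy: 10:30-12:30, 15:00-16:00, 16:30-19:30.
Alice ∩ Farrukh ∩ Wendy ∩ Arjun: 10:30-12:30, 15:00-16:00, 17:30-19:30.
Alice ∩ Farrukh ∩ Wendy ∩ Arjun ∩ Xiulan: 10:30-12:30, 15:00-16:00, 17:30-19:30.
Alice ∩ Farrukh ∩ Wendy ∩ Arjun ∩ Xiulan ∩ Esperanza: 10:30-12:30, 15:00-16:00, 17:30-19:00.
Alice ∩ Farrukh ∩ Wendy ∩ Arjun ∩ Xiulan ∩ Esperanza ∩ Yosef: 10:30-12:30, 15:00-16:00, 17:30-19:00.
So the common availability across everyone is 10:30-12:30, 15:00-16:00, 17:30-19:00.
The first common window of at least 90 minutes is 10:30-12:30, so the earliest start is 10:30.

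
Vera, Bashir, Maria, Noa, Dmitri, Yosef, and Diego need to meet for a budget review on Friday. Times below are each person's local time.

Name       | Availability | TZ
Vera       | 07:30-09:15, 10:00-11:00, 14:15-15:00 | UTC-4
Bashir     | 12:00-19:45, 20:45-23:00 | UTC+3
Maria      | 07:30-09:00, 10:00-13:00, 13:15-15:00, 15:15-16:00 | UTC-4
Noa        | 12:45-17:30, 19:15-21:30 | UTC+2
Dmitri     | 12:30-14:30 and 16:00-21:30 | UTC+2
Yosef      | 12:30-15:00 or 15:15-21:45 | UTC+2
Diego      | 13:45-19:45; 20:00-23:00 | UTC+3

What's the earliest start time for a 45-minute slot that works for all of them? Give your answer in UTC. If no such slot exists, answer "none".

11:30

Vera in UTC: 11:30-13:15, 14:00-15:00, 18:15-19:00 (add 4h to convert from UTC-4).
Bashir in UTC: 09:00-16:45, 17:45-20:00 (subtract 3h to convert from UTC+3).
Maria in UTC: 11:30-13:00, 14:00-17:00, 17:15-19:00, 19:15-20:00 (add 4h to convert from UTC-4).
Noa in UTC: 10:45-15:30, 17:15-19:30 (subtract 2h to convert from UTC+2).
Dmitri in UTC: 10:30-12:30, 14:00-19:30 (subtract 2h to convert from UTC+2).
Yosef in UTC: 10:30-13:00, 13:15-19:45 (subtract 2h to convert from UTC+2).
Diego in UTC: 10:45-16:45, 17:00-20:00 (subtract 3h to convert from UTC+3).
Vera ∩ Bashir: 11:30-13:15, 14:00-15:00, 18:15-19:00.
Vera ∩ Bashir ∩ Maria: 11:30-13:00, 14:00-15:00, 18:15-19:00.
Vera ∩ Bashir ∩ Maria ∩ Noa: 11:30-13:00, 14:00-15:00, 18:15-19:00.
Vera ∩ Bashir ∩ Maria ∩ Noa ∩ Dmitri: 11:30-12:30, 14:00-15:00, 18:15-19:00.
Vera ∩ Bashir ∩ Maria ∩ Noa ∩ Dmitri ∩ Yosef: 11:30-12:30, 14:00-15:00, 18:15-19:00.
Vera ∩ Bashir ∩ Maria ∩ Noa ∩ Dmitri ∩ Yosef ∩ Diego: 11:30-12:30, 14:00-15:00, 18:15-19:00.
The first common window of at least 45 minutes is 11:30-12:30, so the earliest start is 11:30.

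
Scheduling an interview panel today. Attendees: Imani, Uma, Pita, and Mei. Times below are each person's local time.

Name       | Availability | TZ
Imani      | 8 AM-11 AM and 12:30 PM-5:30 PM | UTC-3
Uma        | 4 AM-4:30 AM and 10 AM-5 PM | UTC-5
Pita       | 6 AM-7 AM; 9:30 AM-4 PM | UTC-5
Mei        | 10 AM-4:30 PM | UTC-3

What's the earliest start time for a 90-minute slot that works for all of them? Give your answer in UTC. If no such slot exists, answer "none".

Imani in UTC: 11:00-14:00, 15:30-20:30 (add 3h to convert from UTC-3).
Uma in UTC: 09:00-09:30, 15:00-22:00 (add 5h to convert from UTC-5).
Pita in UTC: 11:00-12:00, 14:30-21:00 (add 5h to convert from UTC-5).
Mei in UTC: 13:00-19:30 (add 3h to convert from UTC-3).
Imani ∩ Uma: 15:30-20:30.
Imani ∩ Uma ∩ Pita: 15:30-20:30.
Imani ∩ Uma ∩ Pita ∩ Mei: 15:30-19:30.
The first common window of at least 90 minutes is 15:30-19:30, so the earliest start is 15:30.

15:30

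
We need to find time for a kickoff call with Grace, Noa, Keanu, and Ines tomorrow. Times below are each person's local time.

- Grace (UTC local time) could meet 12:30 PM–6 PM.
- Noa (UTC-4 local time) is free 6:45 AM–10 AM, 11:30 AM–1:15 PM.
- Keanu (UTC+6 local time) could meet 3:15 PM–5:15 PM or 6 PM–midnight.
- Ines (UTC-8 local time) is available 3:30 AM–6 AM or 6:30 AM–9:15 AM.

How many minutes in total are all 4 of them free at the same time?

Grace in UTC: 12:30-18:00.
Noa in UTC: 10:45-14:00, 15:30-17:15 (add 4h to convert from UTC-4).
Keanu in UTC: 09:15-11:15, 12:00-18:00 (subtract 6h to convert from UTC+6).
Ines in UTC: 11:30-14:00, 14:30-17:15 (add 8h to convert from UTC-8).
Grace ∩ Noa: 12:30-14:00, 15:30-17:15.
Grace ∩ Noa ∩ Keanu: 12:30-14:00, 15:30-17:15.
Grace ∩ Noa ∩ Keanu ∩ Ines: 12:30-14:00, 15:30-17:15.
Summing the common windows: 90 + 105 = 195 minutes.

195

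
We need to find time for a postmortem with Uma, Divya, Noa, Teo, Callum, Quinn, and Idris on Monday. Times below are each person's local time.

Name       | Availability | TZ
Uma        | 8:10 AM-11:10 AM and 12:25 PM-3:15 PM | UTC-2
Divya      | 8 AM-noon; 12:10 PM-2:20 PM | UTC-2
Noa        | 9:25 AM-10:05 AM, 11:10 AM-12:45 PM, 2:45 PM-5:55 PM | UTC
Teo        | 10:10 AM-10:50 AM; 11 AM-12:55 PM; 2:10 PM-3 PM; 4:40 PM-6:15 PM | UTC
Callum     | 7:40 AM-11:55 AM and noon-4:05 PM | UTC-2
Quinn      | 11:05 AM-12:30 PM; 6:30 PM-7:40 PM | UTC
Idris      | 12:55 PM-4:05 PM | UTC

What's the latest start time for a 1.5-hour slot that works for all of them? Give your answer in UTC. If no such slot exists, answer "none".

Uma in UTC: 10:10-13:10, 14:25-17:15 (add 2h to convert from UTC-2).
Divya in UTC: 10:00-14:00, 14:10-16:20 (add 2h to convert from UTC-2).
Noa in UTC: 09:25-10:05, 11:10-12:45, 14:45-17:55.
Teo in UTC: 10:10-10:50, 11:00-12:55, 14:10-15:00, 16:40-18:15.
Callum in UTC: 09:40-13:55, 14:00-18:05 (add 2h to convert from UTC-2).
Quinn in UTC: 11:05-12:30, 18:30-19:40.
Idris in UTC: 12:55-16:05.
Uma ∩ Divya: 10:10-13:10, 14:25-16:20.
Uma ∩ Divya ∩ Noa: 11:10-12:45, 14:45-16:20.
Uma ∩ Divya ∩ Noa ∩ Teo: 11:10-12:45, 14:45-15:00.
Uma ∩ Divya ∩ Noa ∩ Teo ∩ Callum: 11:10-12:45, 14:45-15:00.
Uma ∩ Divya ∩ Noa ∩ Teo ∩ Callum ∩ Quinn: 11:10-12:30.
Uma ∩ Divya ∩ Noa ∩ Teo ∩ Callum ∩ Quinn ∩ Idris: ∅.
There is no time when everyone is free.
No common window is at least 90 minutes long.

none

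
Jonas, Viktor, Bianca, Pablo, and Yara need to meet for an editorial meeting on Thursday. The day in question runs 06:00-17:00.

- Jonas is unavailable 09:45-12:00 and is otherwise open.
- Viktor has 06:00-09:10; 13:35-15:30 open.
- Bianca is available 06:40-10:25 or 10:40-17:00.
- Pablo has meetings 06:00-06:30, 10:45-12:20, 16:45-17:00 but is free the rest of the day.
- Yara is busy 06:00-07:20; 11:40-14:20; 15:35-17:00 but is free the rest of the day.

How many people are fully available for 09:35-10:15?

Jonas free: 06:00-09:45, 12:00-17:00 (invert busy blocks within the working day).
Viktor free: 06:00-09:10, 13:35-15:30.
Bianca free: 06:40-10:25, 10:40-17:00.
Pablo free: 06:30-10:45, 12:20-16:45 (invert busy blocks within the working day).
Yara free: 07:20-11:40, 14:20-15:35 (invert busy blocks within the working day).
Bianca, Pablo, and Yara can make the full 09:35-10:15 slot — that's 3.

3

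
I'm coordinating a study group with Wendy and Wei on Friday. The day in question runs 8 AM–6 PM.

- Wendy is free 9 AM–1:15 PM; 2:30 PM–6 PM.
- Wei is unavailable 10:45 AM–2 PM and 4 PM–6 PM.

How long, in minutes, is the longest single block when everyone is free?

Wendy free: 09:00-13:15, 14:30-18:00.
Wei free: 08:00-10:45, 14:00-16:00 (invert busy blocks within the working day).
Wendy ∩ Wei: 09:00-10:45, 14:30-16:00.
The longest is 09:00-10:45 at 105 minutes.

105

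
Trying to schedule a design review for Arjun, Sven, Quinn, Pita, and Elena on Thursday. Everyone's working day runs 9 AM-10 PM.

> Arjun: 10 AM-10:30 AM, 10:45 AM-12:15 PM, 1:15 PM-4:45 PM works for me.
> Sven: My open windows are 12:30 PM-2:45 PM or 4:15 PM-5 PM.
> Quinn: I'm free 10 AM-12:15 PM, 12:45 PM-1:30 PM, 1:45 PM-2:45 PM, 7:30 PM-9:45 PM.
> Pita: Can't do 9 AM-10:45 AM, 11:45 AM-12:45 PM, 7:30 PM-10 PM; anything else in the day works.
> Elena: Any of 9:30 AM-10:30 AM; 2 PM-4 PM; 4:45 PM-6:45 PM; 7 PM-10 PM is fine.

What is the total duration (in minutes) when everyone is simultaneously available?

45

Arjun free: 10:00-10:30, 10:45-12:15, 13:15-16:45.
Sven free: 12:30-14:45, 16:15-17:00.
Quinn free: 10:00-12:15, 12:45-13:30, 13:45-14:45, 19:30-21:45.
Pita free: 10:45-11:45, 12:45-19:30 (invert busy blocks within the working day).
Elena free: 09:30-10:30, 14:00-16:00, 16:45-18:45, 19:00-22:00.
Arjun ∩ Sven: 13:15-14:45, 16:15-16:45.
Arjun ∩ Sven ∩ Quinn: 13:15-13:30, 13:45-14:45.
Arjun ∩ Sven ∩ Quinn ∩ Pita: 13:15-13:30, 13:45-14:45.
Arjun ∩ Sven ∩ Quinn ∩ Pita ∩ Elena: 14:00-14:45.
That's a single block of 45 minutes.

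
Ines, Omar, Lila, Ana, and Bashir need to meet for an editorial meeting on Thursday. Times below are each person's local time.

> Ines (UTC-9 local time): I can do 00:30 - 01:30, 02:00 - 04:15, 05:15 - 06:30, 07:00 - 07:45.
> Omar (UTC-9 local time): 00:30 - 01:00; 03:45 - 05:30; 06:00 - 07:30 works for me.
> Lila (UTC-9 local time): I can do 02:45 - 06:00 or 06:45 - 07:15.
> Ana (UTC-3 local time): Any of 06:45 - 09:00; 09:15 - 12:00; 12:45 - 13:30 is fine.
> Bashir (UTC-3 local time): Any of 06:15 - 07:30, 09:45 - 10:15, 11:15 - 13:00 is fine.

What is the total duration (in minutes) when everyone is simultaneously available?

45

Ines in UTC: 09:30-10:30, 11:00-13:15, 14:15-15:30, 16:00-16:45 (add 9h to convert from UTC-9).
Omar in UTC: 09:30-10:00, 12:45-14:30, 15:00-16:30 (add 9h to convert from UTC-9).
Lila in UTC: 11:45-15:00, 15:45-16:15 (add 9h to convert from UTC-9).
Ana in UTC: 09:45-12:00, 12:15-15:00, 15:45-16:30 (add 3h to convert from UTC-3).
Bashir in UTC: 09:15-10:30, 12:45-13:15, 14:15-16:00 (add 3h to convert from UTC-3).
Ines ∩ Omar: 09:30-10:00, 12:45-13:15, 14:15-14:30, 15:00-15:30, 16:00-16:30.
Ines ∩ Omar ∩ Lila: 12:45-13:15, 14:15-14:30, 16:00-16:15.
Ines ∩ Omar ∩ Lila ∩ Ana: 12:45-13:15, 14:15-14:30, 16:00-16:15.
Ines ∩ Omar ∩ Lila ∩ Ana ∩ Bashir: 12:45-13:15, 14:15-14:30.
So the common availability across everyone is 12:45-13:15, 14:15-14:30.
Summing the common windows: 30 + 15 = 45 minutes.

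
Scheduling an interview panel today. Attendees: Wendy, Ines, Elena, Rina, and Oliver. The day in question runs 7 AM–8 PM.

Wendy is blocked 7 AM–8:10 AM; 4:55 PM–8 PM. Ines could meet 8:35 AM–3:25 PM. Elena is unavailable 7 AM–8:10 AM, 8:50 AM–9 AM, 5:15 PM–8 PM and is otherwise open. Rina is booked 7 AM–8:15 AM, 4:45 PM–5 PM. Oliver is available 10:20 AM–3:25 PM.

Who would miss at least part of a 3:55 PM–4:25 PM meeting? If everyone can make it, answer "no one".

Wendy free: 08:10-16:55 (invert busy blocks within the working day).
Ines free: 08:35-15:25.
Elena free: 08:10-08:50, 09:00-17:15 (invert busy blocks within the working day).
Rina free: 08:15-16:45, 17:00-20:00 (invert busy blocks within the working day).
Oliver free: 10:20-15:25.
Wendy: free for 15:55-16:25. Ines: not fully free for 15:55-16:25. Elena: free for 15:55-16:25. Rina: free for 15:55-16:25. Oliver: not fully free for 15:55-16:25.

Ines, Oliver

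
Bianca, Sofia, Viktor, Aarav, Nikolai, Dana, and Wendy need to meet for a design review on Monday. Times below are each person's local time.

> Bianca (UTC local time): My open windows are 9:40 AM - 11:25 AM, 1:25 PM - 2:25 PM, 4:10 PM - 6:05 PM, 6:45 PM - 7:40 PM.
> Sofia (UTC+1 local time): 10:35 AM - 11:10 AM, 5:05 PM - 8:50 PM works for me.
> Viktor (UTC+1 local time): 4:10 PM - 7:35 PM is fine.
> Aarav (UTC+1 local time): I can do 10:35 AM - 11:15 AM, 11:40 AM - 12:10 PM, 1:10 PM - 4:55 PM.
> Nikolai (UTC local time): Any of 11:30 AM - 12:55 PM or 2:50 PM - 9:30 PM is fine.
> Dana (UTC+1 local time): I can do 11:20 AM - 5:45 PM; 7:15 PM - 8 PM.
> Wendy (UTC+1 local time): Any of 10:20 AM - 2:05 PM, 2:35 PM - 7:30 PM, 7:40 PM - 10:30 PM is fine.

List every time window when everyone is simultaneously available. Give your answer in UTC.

none

Bianca in UTC: 09:40-11:25, 13:25-14:25, 16:10-18:05, 18:45-19:40.
Sofia in UTC: 09:35-10:10, 16:05-19:50 (subtract 1h to convert from UTC+1).
Viktor in UTC: 15:10-18:35 (subtract 1h to convert from UTC+1).
Aarav in UTC: 09:35-10:15, 10:40-11:10, 12:10-15:55 (subtract 1h to convert from UTC+1).
Nikolai in UTC: 11:30-12:55, 14:50-21:30.
Dana in UTC: 10:20-16:45, 18:15-19:00 (subtract 1h to convert from UTC+1).
Wendy in UTC: 09:20-13:05, 13:35-18:30, 18:40-21:30 (subtract 1h to convert from UTC+1).
Bianca ∩ Sofia: 09:40-10:10, 16:10-18:05, 18:45-19:40.
Bianca ∩ Sofia ∩ Viktor: 16:10-18:05.
Bianca ∩ Sofia ∩ Viktor ∩ Aarav: ∅.
Bianca ∩ Sofia ∩ Viktor ∩ Aarav ∩ Nikolai: ∅.
Bianca ∩ Sofia ∩ Viktor ∩ Aarav ∩ Nikolai ∩ Dana: ∅.
Bianca ∩ Sofia ∩ Viktor ∩ Aarav ∩ Nikolai ∩ Dana ∩ Wendy: ∅.
There is no time when everyone is free.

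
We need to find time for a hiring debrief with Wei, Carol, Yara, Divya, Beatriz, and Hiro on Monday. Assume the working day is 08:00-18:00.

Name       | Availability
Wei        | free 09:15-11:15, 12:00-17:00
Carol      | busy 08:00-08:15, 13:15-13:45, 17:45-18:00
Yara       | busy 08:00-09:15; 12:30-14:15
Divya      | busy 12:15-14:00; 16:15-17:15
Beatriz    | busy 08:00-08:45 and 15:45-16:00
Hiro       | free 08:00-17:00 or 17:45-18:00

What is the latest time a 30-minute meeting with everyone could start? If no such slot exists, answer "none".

15:15

Wei free: 09:15-11:15, 12:00-17:00.
Carol free: 08:15-13:15, 13:45-17:45 (invert busy blocks within the working day).
Yara free: 09:15-12:30, 14:15-18:00 (invert busy blocks within the working day).
Divya free: 08:00-12:15, 14:00-16:15, 17:15-18:00 (invert busy blocks within the working day).
Beatriz free: 08:45-15:45, 16:00-18:00 (invert busy blocks within the working day).
Hiro free: 08:00-17:00, 17:45-18:00.
Wei ∩ Carol: 09:15-11:15, 12:00-13:15, 13:45-17:00.
Wei ∩ Carol ∩ Yara: 09:15-11:15, 12:00-12:30, 14:15-17:00.
Wei ∩ Carol ∩ Yara ∩ Divya: 09:15-11:15, 12:00-12:15, 14:15-16:15.
Wei ∩ Carol ∩ Yara ∩ Divya ∩ Beatriz: 09:15-11:15, 12:00-12:15, 14:15-15:45, 16:00-16:15.
Wei ∩ Carol ∩ Yara ∩ Divya ∩ Beatriz ∩ Hiro: 09:15-11:15, 12:00-12:15, 14:15-15:45, 16:00-16:15.
The last common window of at least 30 minutes is 14:15-15:45; a 30-minute meeting can start as late as 15:15 and still end by 15:45.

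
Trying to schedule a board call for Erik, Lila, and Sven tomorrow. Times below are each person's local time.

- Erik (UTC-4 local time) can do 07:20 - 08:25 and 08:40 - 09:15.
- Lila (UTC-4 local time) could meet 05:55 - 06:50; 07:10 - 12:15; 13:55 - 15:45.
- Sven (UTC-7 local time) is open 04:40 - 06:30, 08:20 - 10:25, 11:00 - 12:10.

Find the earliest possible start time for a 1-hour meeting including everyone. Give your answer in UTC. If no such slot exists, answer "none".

none

Erik in UTC: 11:20-12:25, 12:40-13:15 (add 4h to convert from UTC-4).
Lila in UTC: 09:55-10:50, 11:10-16:15, 17:55-19:45 (add 4h to convert from UTC-4).
Sven in UTC: 11:40-13:30, 15:20-17:25, 18:00-19:10 (add 7h to convert from UTC-7).
Erik ∩ Lila: 11:20-12:25, 12:40-13:15.
Erik ∩ Lila ∩ Sven: 11:40-12:25, 12:40-13:15.
No common window is at least 60 minutes long.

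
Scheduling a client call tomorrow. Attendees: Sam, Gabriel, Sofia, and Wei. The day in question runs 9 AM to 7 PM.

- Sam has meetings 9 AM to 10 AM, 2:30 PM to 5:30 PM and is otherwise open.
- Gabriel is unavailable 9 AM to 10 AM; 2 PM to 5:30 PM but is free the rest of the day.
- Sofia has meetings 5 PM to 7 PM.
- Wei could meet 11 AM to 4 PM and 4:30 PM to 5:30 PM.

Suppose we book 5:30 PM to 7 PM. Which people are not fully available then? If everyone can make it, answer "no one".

Sofia, Wei

Sam free: 10:00-14:30, 17:30-19:00 (invert busy blocks within the working day).
Gabriel free: 10:00-14:00, 17:30-19:00 (invert busy blocks within the working day).
Sofia free: 09:00-17:00 (invert busy blocks within the working day).
Wei free: 11:00-16:00, 16:30-17:30.
Sam: free for 17:30-19:00. Gabriel: free for 17:30-19:00. Sofia: not fully free for 17:30-19:00. Wei: not fully free for 17:30-19:00.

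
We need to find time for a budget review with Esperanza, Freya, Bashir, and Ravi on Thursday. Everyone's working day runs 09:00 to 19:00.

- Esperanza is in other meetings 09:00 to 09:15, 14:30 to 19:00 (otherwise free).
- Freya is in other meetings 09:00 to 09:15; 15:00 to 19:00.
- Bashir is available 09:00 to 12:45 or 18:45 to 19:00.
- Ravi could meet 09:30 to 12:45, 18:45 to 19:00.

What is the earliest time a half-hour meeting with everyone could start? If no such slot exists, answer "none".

Esperanza free: 09:15-14:30 (invert busy blocks within the working day).
Freya free: 09:15-15:00 (invert busy blocks within the working day).
Bashir free: 09:00-12:45, 18:45-19:00.
Ravi free: 09:30-12:45, 18:45-19:00.
Esperanza ∩ Freya: 09:15-14:30.
Esperanza ∩ Freya ∩ Bashir: 09:15-12:45.
Esperanza ∩ Freya ∩ Bashir ∩ Ravi: 09:30-12:45.
So the common availability across everyone is 09:30-12:45.
The first common window of at least 30 minutes is 09:30-12:45, so the earliest start is 09:30.

09:30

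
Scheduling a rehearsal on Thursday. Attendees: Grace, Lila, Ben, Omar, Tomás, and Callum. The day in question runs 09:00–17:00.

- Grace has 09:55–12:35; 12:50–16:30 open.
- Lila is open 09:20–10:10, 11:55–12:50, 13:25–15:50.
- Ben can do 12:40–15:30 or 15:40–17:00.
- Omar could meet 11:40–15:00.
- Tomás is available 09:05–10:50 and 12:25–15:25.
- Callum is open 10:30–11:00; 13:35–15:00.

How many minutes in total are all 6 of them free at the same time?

85

Grace ∩ Lila: 09:55-10:10, 11:55-12:35, 13:25-15:50.
Grace ∩ Lila ∩ Ben: 13:25-15:30, 15:40-15:50.
Grace ∩ Lila ∩ Ben ∩ Omar: 13:25-15:00.
Grace ∩ Lila ∩ Ben ∩ Omar ∩ Tomás: 13:25-15:00.
Grace ∩ Lila ∩ Ben ∩ Omar ∩ Tomás ∩ Callum: 13:35-15:00.
That's a single block of 85 minutes.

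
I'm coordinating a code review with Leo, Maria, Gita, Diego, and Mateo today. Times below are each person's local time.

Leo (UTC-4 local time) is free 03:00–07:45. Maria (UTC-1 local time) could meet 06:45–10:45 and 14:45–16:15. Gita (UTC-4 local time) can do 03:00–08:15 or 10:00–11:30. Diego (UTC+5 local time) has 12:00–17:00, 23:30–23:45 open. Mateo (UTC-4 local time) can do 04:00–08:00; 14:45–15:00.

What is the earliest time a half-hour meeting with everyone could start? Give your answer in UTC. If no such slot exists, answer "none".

Leo in UTC: 07:00-11:45 (add 4h to convert from UTC-4).
Maria in UTC: 07:45-11:45, 15:45-17:15 (add 1h to convert from UTC-1).
Gita in UTC: 07:00-12:15, 14:00-15:30 (add 4h to convert from UTC-4).
Diego in UTC: 07:00-12:00, 18:30-18:45 (subtract 5h to convert from UTC+5).
Mateo in UTC: 08:00-12:00, 18:45-19:00 (add 4h to convert from UTC-4).
Leo ∩ Maria: 07:45-11:45.
Leo ∩ Maria ∩ Gita: 07:45-11:45.
Leo ∩ Maria ∩ Gita ∩ Diego: 07:45-11:45.
Leo ∩ Maria ∩ Gita ∩ Diego ∩ Mateo: 08:00-11:45.
Those are the intersection windows.
The first common window of at least 30 minutes is 08:00-11:45, so the earliest start is 08:00.

08:00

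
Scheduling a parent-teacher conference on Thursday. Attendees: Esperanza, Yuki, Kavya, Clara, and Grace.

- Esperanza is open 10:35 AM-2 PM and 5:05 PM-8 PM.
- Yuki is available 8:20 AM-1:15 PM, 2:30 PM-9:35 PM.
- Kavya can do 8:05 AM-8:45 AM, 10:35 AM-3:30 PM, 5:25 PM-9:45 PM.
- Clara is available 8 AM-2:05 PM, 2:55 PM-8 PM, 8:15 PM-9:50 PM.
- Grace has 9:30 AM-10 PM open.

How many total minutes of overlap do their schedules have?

315

Esperanza ∩ Yuki: 10:35-13:15, 17:05-20:00.
Esperanza ∩ Yuki ∩ Kavya: 10:35-13:15, 17:25-20:00.
Esperanza ∩ Yuki ∩ Kavya ∩ Clara: 10:35-13:15, 17:25-20:00.
Esperanza ∩ Yuki ∩ Kavya ∩ Clara ∩ Grace: 10:35-13:15, 17:25-20:00.
Summing the common windows: 160 + 155 = 315 minutes.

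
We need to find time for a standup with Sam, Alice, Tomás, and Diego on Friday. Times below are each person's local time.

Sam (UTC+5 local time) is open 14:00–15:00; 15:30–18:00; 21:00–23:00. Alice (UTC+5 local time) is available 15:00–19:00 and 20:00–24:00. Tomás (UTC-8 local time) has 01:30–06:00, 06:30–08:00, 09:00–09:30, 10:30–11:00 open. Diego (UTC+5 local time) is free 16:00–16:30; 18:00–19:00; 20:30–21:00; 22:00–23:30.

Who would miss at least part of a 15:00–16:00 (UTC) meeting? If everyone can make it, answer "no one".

Sam in UTC: 09:00-10:00, 10:30-13:00, 16:00-18:00 (subtract 5h to convert from UTC+5).
Alice in UTC: 10:00-14:00, 15:00-19:00 (subtract 5h to convert from UTC+5).
Tomás in UTC: 09:30-14:00, 14:30-16:00, 17:00-17:30, 18:30-19:00 (add 8h to convert from UTC-8).
Diego in UTC: 11:00-11:30, 13:00-14:00, 15:30-16:00, 17:00-18:30 (subtract 5h to convert from UTC+5).
Sam: not fully free for 15:00-16:00. Alice: free for 15:00-16:00. Tomás: free for 15:00-16:00. Diego: not fully free for 15:00-16:00.

Diego, Sam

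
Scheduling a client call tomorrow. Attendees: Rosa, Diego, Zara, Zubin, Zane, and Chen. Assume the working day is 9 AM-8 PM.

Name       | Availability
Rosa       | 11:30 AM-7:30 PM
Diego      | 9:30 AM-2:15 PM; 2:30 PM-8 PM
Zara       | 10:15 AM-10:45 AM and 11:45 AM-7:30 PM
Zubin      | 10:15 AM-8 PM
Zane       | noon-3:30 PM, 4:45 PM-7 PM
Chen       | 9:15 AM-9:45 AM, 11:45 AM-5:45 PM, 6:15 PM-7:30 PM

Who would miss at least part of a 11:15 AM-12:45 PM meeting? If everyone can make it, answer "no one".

Chen, Rosa, Zane, Zara

Rosa: not fully free for 11:15-12:45. Diego: free for 11:15-12:45. Zara: not fully free for 11:15-12:45. Zubin: free for 11:15-12:45. Zane: not fully free for 11:15-12:45. Chen: not fully free for 11:15-12:45.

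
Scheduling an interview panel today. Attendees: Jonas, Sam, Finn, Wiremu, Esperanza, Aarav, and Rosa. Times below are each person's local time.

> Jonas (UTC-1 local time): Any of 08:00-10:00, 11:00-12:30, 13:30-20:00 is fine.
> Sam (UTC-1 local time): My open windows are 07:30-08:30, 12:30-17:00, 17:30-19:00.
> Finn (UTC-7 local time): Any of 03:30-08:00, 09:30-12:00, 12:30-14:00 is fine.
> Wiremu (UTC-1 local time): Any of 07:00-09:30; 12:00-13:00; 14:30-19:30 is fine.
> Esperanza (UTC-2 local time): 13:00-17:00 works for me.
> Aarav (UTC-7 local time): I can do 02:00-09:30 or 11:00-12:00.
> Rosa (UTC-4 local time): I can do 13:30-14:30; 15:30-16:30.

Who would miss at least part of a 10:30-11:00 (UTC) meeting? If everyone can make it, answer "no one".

Esperanza, Rosa, Sam, Wiremu

Jonas in UTC: 09:00-11:00, 12:00-13:30, 14:30-21:00 (add 1h to convert from UTC-1).
Sam in UTC: 08:30-09:30, 13:30-18:00, 18:30-20:00 (add 1h to convert from UTC-1).
Finn in UTC: 10:30-15:00, 16:30-19:00, 19:30-21:00 (add 7h to convert from UTC-7).
Wiremu in UTC: 08:00-10:30, 13:00-14:00, 15:30-20:30 (add 1h to convert from UTC-1).
Esperanza in UTC: 15:00-19:00 (add 2h to convert from UTC-2).
Aarav in UTC: 09:00-16:30, 18:00-19:00 (add 7h to convert from UTC-7).
Rosa in UTC: 17:30-18:30, 19:30-20:30 (add 4h to convert from UTC-4).
Jonas: free for 10:30-11:00. Sam: not fully free for 10:30-11:00. Finn: free for 10:30-11:00. Wiremu: not fully free for 10:30-11:00. Esperanza: not fully free for 10:30-11:00. Aarav: free for 10:30-11:00. Rosa: not fully free for 10:30-11:00.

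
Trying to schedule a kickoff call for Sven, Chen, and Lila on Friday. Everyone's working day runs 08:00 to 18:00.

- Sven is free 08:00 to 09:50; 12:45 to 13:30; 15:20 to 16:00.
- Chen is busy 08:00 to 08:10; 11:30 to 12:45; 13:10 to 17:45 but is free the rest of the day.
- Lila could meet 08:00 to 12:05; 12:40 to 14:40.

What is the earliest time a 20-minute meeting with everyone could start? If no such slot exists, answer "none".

08:10

Sven free: 08:00-09:50, 12:45-13:30, 15:20-16:00.
Chen free: 08:10-11:30, 12:45-13:10, 17:45-18:00 (invert busy blocks within the working day).
Lila free: 08:00-12:05, 12:40-14:40.
Sven ∩ Chen: 08:10-09:50, 12:45-13:10.
Sven ∩ Chen ∩ Lila: 08:10-09:50, 12:45-13:10.
So the common availability across everyone is 08:10-09:50, 12:45-13:10.
The first common window of at least 20 minutes is 08:10-09:50, so the earliest start is 08:10.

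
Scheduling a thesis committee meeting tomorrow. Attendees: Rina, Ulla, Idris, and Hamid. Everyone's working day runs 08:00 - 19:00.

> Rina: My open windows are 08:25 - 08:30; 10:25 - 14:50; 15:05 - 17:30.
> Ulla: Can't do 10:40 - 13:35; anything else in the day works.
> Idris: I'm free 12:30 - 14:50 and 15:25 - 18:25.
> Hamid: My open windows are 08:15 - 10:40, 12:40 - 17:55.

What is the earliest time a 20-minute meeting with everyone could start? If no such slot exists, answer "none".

13:35

Rina free: 08:25-08:30, 10:25-14:50, 15:05-17:30.
Ulla free: 08:00-10:40, 13:35-19:00 (invert busy blocks within the working day).
Idris free: 12:30-14:50, 15:25-18:25.
Hamid free: 08:15-10:40, 12:40-17:55.
Rina ∩ Ulla: 08:25-08:30, 10:25-10:40, 13:35-14:50, 15:05-17:30.
Rina ∩ Ulla ∩ Idris: 13:35-14:50, 15:25-17:30.
Rina ∩ Ulla ∩ Idris ∩ Hamid: 13:35-14:50, 15:25-17:30.
Those are the intersection windows.
The first common window of at least 20 minutes is 13:35-14:50, so the earliest start is 13:35.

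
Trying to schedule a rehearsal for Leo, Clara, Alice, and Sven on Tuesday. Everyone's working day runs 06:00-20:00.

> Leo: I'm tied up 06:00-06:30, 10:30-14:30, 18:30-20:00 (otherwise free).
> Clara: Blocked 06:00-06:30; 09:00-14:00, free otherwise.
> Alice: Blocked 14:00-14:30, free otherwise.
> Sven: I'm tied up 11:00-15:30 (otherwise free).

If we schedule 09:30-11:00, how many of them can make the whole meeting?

Leo free: 06:30-10:30, 14:30-18:30 (invert busy blocks within the working day).
Clara free: 06:30-09:00, 14:00-20:00 (invert busy blocks within the working day).
Alice free: 06:00-14:00, 14:30-20:00 (invert busy blocks within the working day).
Sven free: 06:00-11:00, 15:30-20:00 (invert busy blocks within the working day).
Alice and Sven can make the full 09:30-11:00 slot — that's 2.

2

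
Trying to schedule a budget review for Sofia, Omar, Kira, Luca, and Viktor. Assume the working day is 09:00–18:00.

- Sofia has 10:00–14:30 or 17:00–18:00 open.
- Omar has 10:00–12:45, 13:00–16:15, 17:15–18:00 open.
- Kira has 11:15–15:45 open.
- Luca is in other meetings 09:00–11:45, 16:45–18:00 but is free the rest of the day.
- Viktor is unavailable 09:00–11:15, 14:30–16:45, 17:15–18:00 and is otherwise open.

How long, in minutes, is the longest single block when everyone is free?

Sofia free: 10:00-14:30, 17:00-18:00.
Omar free: 10:00-12:45, 13:00-16:15, 17:15-18:00.
Kira free: 11:15-15:45.
Luca free: 11:45-16:45 (invert busy blocks within the working day).
Viktor free: 11:15-14:30, 16:45-17:15 (invert busy blocks within the working day).
Sofia ∩ Omar: 10:00-12:45, 13:00-14:30, 17:15-18:00.
Sofia ∩ Omar ∩ Kira: 11:15-12:45, 13:00-14:30.
Sofia ∩ Omar ∩ Kira ∩ Luca: 11:45-12:45, 13:00-14:30.
Sofia ∩ Omar ∩ Kira ∩ Luca ∩ Viktor: 11:45-12:45, 13:00-14:30.
Those are the intersection windows.
The longest is 13:00-14:30 at 90 minutes.

90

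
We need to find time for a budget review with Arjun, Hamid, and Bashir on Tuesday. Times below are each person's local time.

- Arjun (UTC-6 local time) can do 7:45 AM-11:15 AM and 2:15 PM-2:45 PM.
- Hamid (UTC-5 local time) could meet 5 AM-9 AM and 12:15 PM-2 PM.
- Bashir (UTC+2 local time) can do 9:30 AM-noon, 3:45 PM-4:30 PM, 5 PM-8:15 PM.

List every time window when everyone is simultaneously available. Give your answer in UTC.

13:45-14:00

Arjun in UTC: 13:45-17:15, 20:15-20:45 (add 6h to convert from UTC-6).
Hamid in UTC: 10:00-14:00, 17:15-19:00 (add 5h to convert from UTC-5).
Bashir in UTC: 07:30-10:00, 13:45-14:30, 15:00-18:15 (subtract 2h to convert from UTC+2).
Arjun ∩ Hamid: 13:45-14:00.
Arjun ∩ Hamid ∩ Bashir: 13:45-14:00.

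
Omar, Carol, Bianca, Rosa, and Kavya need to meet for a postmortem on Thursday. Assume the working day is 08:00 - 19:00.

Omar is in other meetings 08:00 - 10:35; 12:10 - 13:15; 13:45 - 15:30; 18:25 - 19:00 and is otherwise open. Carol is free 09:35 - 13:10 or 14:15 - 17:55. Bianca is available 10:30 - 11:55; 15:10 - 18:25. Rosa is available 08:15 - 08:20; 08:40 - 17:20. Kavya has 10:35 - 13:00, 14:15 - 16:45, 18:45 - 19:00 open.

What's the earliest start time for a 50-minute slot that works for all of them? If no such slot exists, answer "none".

10:35

Omar free: 10:35-12:10, 13:15-13:45, 15:30-18:25 (invert busy blocks within the working day).
Carol free: 09:35-13:10, 14:15-17:55.
Bianca free: 10:30-11:55, 15:10-18:25.
Rosa free: 08:15-08:20, 08:40-17:20.
Kavya free: 10:35-13:00, 14:15-16:45, 18:45-19:00.
Omar ∩ Carol: 10:35-12:10, 15:30-17:55.
Omar ∩ Carol ∩ Bianca: 10:35-11:55, 15:30-17:55.
Omar ∩ Carol ∩ Bianca ∩ Rosa: 10:35-11:55, 15:30-17:20.
Omar ∩ Carol ∩ Bianca ∩ Rosa ∩ Kavya: 10:35-11:55, 15:30-16:45.
The first common window of at least 50 minutes is 10:35-11:55, so the earliest start is 10:35.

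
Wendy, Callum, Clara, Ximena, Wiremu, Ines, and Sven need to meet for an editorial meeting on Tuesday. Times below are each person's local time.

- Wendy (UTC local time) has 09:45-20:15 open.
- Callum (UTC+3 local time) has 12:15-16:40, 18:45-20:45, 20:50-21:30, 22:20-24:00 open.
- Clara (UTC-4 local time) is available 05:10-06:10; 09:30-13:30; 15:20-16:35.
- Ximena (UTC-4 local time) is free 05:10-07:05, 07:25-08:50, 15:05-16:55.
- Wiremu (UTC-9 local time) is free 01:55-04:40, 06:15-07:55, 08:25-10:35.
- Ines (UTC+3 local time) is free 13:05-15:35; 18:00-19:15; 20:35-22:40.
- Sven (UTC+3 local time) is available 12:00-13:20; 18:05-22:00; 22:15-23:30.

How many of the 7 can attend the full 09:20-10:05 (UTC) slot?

Wendy in UTC: 09:45-20:15.
Callum in UTC: 09:15-13:40, 15:45-17:45, 17:50-18:30, 19:20-21:00 (subtract 3h to convert from UTC+3).
Clara in UTC: 09:10-10:10, 13:30-17:30, 19:20-20:35 (add 4h to convert from UTC-4).
Ximena in UTC: 09:10-11:05, 11:25-12:50, 19:05-20:55 (add 4h to convert from UTC-4).
Wiremu in UTC: 10:55-13:40, 15:15-16:55, 17:25-19:35 (add 9h to convert from UTC-9).
Ines in UTC: 10:05-12:35, 15:00-16:15, 17:35-19:40 (subtract 3h to convert from UTC+3).
Sven in UTC: 09:00-10:20, 15:05-19:00, 19:15-20:30 (subtract 3h to convert from UTC+3).
Callum, Clara, Ximena, and Sven can make the full 09:20-10:05 slot — that's 4.

4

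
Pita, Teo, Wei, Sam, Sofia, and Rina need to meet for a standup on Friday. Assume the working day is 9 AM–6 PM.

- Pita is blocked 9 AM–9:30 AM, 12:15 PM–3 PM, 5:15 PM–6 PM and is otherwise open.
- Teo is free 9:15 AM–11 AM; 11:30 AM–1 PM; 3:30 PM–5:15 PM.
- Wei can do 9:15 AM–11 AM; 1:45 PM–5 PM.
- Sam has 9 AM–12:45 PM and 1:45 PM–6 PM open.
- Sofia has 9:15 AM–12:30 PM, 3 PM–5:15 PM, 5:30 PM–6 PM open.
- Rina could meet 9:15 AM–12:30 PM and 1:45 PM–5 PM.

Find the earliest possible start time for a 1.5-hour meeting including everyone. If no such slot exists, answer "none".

09:30

Pita free: 09:30-12:15, 15:00-17:15 (invert busy blocks within the working day).
Teo free: 09:15-11:00, 11:30-13:00, 15:30-17:15.
Wei free: 09:15-11:00, 13:45-17:00.
Sam free: 09:00-12:45, 13:45-18:00.
Sofia free: 09:15-12:30, 15:00-17:15, 17:30-18:00.
Rina free: 09:15-12:30, 13:45-17:00.
Pita ∩ Teo: 09:30-11:00, 11:30-12:15, 15:30-17:15.
Pita ∩ Teo ∩ Wei: 09:30-11:00, 15:30-17:00.
Pita ∩ Teo ∩ Wei ∩ Sam: 09:30-11:00, 15:30-17:00.
Pita ∩ Teo ∩ Wei ∩ Sam ∩ Sofia: 09:30-11:00, 15:30-17:00.
Pita ∩ Teo ∩ Wei ∩ Sam ∩ Sofia ∩ Rina: 09:30-11:00, 15:30-17:00.
So the common availability across everyone is 09:30-11:00, 15:30-17:00.
The first common window of at least 90 minutes is 09:30-11:00, so the earliest start is 09:30.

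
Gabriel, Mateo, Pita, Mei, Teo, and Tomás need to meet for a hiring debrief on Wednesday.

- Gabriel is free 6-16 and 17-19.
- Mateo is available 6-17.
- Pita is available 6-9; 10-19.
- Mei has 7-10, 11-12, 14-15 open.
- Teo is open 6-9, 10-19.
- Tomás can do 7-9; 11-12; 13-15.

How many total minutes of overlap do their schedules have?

Gabriel ∩ Mateo: 06:00-16:00.
Gabriel ∩ Mateo ∩ Pita: 06:00-09:00, 10:00-16:00.
Gabriel ∩ Mateo ∩ Pita ∩ Mei: 07:00-09:00, 11:00-12:00, 14:00-15:00.
Gabriel ∩ Mateo ∩ Pita ∩ Mei ∩ Teo: 07:00-09:00, 11:00-12:00, 14:00-15:00.
Gabriel ∩ Mateo ∩ Pita ∩ Mei ∩ Teo ∩ Tomás: 07:00-09:00, 11:00-12:00, 14:00-15:00.
So the common availability across everyone is 07:00-09:00, 11:00-12:00, 14:00-15:00.
Summing the common windows: 120 + 60 + 60 = 240 minutes.

240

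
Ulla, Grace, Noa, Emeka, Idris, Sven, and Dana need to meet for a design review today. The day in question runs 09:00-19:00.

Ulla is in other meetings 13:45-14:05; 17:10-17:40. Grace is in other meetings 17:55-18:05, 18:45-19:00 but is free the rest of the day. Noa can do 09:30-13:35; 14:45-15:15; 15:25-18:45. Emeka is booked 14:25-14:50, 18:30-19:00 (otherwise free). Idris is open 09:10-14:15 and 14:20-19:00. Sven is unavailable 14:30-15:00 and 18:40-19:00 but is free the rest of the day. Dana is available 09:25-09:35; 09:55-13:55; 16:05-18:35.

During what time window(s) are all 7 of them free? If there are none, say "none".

09:30-09:35, 09:55-13:35, 16:05-17:10, 17:40-17:55, 18:05-18:30

Ulla free: 09:00-13:45, 14:05-17:10, 17:40-19:00 (invert busy blocks within the working day).
Grace free: 09:00-17:55, 18:05-18:45 (invert busy blocks within the working day).
Noa free: 09:30-13:35, 14:45-15:15, 15:25-18:45.
Emeka free: 09:00-14:25, 14:50-18:30 (invert busy blocks within the working day).
Idris free: 09:10-14:15, 14:20-19:00.
Sven free: 09:00-14:30, 15:00-18:40 (invert busy blocks within the working day).
Dana free: 09:25-09:35, 09:55-13:55, 16:05-18:35.
Ulla ∩ Grace: 09:00-13:45, 14:05-17:10, 17:40-17:55, 18:05-18:45.
Ulla ∩ Grace ∩ Noa: 09:30-13:35, 14:45-15:15, 15:25-17:10, 17:40-17:55, 18:05-18:45.
Ulla ∩ Grace ∩ Noa ∩ Emeka: 09:30-13:35, 14:50-15:15, 15:25-17:10, 17:40-17:55, 18:05-18:30.
Ulla ∩ Grace ∩ Noa ∩ Emeka ∩ Idris: 09:30-13:35, 14:50-15:15, 15:25-17:10, 17:40-17:55, 18:05-18:30.
Ulla ∩ Grace ∩ Noa ∩ Emeka ∩ Idris ∩ Sven: 09:30-13:35, 15:00-15:15, 15:25-17:10, 17:40-17:55, 18:05-18:30.
Ulla ∩ Grace ∩ Noa ∩ Emeka ∩ Idris ∩ Sven ∩ Dana: 09:30-09:35, 09:55-13:35, 16:05-17:10, 17:40-17:55, 18:05-18:30.
So the common availability across everyone is 09:30-09:35, 09:55-13:35, 16:05-17:10, 17:40-17:55, 18:05-18:30.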